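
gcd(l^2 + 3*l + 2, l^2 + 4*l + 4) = l + 2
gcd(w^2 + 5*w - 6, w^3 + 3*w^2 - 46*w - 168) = w + 6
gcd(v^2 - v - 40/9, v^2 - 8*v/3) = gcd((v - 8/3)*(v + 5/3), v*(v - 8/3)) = v - 8/3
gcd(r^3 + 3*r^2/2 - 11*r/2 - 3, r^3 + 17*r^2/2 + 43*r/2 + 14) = 1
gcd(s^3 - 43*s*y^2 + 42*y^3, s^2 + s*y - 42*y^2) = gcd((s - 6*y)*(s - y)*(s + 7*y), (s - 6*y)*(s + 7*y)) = -s^2 - s*y + 42*y^2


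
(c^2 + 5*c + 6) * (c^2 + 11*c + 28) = c^4 + 16*c^3 + 89*c^2 + 206*c + 168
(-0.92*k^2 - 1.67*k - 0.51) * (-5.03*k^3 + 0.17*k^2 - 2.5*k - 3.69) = 4.6276*k^5 + 8.2437*k^4 + 4.5814*k^3 + 7.4831*k^2 + 7.4373*k + 1.8819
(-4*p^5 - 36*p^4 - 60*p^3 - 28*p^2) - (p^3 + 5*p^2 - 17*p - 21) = -4*p^5 - 36*p^4 - 61*p^3 - 33*p^2 + 17*p + 21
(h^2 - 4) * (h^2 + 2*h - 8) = h^4 + 2*h^3 - 12*h^2 - 8*h + 32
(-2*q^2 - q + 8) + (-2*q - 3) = -2*q^2 - 3*q + 5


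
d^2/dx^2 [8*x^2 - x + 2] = 16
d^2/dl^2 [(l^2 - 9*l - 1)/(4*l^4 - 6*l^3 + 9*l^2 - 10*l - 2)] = 2*(48*l^8 - 936*l^7 + 1568*l^6 - 1344*l^5 - 246*l^4 - 391*l^3 + 231*l^2 - 180*l + 66)/(64*l^12 - 288*l^11 + 864*l^10 - 1992*l^9 + 3288*l^8 - 4410*l^7 + 4521*l^6 - 3102*l^5 + 1542*l^4 + 8*l^3 - 492*l^2 - 120*l - 8)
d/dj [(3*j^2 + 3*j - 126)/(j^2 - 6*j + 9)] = 3*(81 - 7*j)/(j^3 - 9*j^2 + 27*j - 27)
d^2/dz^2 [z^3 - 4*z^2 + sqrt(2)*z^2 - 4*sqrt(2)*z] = 6*z - 8 + 2*sqrt(2)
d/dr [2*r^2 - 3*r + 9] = 4*r - 3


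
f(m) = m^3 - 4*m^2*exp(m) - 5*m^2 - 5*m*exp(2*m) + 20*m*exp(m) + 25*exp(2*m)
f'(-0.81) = 23.98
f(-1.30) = -17.24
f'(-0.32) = 40.36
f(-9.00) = -1134.06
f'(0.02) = 67.08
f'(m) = -4*m^2*exp(m) + 3*m^2 - 10*m*exp(2*m) + 12*m*exp(m) - 10*m + 45*exp(2*m) + 20*exp(m)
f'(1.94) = 1427.97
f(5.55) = -185094.62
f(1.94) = 894.61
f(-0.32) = 8.54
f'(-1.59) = 24.14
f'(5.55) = -704177.74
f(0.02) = 26.32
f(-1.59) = -23.84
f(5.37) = -87104.17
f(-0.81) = -6.44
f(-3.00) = -76.68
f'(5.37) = -408252.74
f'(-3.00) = 54.60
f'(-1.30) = 21.73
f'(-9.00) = 332.95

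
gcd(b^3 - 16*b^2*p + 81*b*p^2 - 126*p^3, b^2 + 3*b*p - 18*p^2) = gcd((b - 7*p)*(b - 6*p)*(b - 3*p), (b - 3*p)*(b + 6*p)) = -b + 3*p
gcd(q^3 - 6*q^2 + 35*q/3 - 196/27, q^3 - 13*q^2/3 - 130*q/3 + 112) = q - 7/3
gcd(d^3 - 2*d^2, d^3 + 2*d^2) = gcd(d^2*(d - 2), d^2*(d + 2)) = d^2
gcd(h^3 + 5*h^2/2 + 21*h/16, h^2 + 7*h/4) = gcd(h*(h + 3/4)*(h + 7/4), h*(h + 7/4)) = h^2 + 7*h/4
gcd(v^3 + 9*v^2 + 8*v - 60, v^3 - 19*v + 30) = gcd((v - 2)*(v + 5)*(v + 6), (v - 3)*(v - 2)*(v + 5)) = v^2 + 3*v - 10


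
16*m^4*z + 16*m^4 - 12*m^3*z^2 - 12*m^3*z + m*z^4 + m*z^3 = (-2*m + z)^2*(4*m + z)*(m*z + m)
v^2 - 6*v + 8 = (v - 4)*(v - 2)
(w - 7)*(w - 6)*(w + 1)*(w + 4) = w^4 - 8*w^3 - 19*w^2 + 158*w + 168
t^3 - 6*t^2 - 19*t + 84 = (t - 7)*(t - 3)*(t + 4)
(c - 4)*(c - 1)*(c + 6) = c^3 + c^2 - 26*c + 24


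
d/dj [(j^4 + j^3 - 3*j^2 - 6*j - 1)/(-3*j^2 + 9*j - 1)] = (-6*j^5 + 24*j^4 + 14*j^3 - 48*j^2 + 15)/(9*j^4 - 54*j^3 + 87*j^2 - 18*j + 1)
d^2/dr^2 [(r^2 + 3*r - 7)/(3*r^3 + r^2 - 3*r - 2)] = 2*(9*r^6 + 81*r^5 - 324*r^4 - 93*r^3 + 282*r^2 - 45*r - 91)/(27*r^9 + 27*r^8 - 72*r^7 - 107*r^6 + 36*r^5 + 129*r^4 + 45*r^3 - 42*r^2 - 36*r - 8)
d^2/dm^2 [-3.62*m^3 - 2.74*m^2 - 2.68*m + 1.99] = -21.72*m - 5.48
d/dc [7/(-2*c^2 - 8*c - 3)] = 28*(c + 2)/(2*c^2 + 8*c + 3)^2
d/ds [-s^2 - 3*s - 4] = -2*s - 3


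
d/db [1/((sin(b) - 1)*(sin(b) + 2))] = -(sin(2*b) + cos(b))/((sin(b) - 1)^2*(sin(b) + 2)^2)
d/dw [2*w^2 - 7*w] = 4*w - 7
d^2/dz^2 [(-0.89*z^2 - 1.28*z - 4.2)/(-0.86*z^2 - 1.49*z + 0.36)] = (-8.88178419700125e-16*z^4 - 0.387516000000002*z^3 + 20.291184*z^2 + 34.669008*z + 22.853352)/(0.636056*z^6 + 3.306012*z^5 + 4.92909*z^4 + 0.540125*z^3 - 2.06334*z^2 + 0.579312*z - 0.046656)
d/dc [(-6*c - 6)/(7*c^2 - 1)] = 6*(-7*c^2 + 14*c*(c + 1) + 1)/(7*c^2 - 1)^2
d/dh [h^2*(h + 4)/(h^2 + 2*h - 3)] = h*(h^3 + 4*h^2 - h - 24)/(h^4 + 4*h^3 - 2*h^2 - 12*h + 9)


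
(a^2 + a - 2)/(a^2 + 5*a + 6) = (a - 1)/(a + 3)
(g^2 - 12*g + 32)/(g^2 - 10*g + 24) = (g - 8)/(g - 6)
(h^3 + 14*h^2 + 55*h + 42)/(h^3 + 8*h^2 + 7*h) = (h + 6)/h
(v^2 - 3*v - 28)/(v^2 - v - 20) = (v - 7)/(v - 5)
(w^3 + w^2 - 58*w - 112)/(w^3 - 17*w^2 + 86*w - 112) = (w^2 + 9*w + 14)/(w^2 - 9*w + 14)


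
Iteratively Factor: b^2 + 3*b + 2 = (b + 1)*(b + 2)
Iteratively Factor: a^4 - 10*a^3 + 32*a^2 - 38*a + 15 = (a - 1)*(a^3 - 9*a^2 + 23*a - 15) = (a - 1)^2*(a^2 - 8*a + 15) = (a - 5)*(a - 1)^2*(a - 3)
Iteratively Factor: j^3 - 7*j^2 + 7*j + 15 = (j + 1)*(j^2 - 8*j + 15) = (j - 5)*(j + 1)*(j - 3)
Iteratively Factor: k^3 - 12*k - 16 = (k - 4)*(k^2 + 4*k + 4) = (k - 4)*(k + 2)*(k + 2)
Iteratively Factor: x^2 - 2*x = (x)*(x - 2)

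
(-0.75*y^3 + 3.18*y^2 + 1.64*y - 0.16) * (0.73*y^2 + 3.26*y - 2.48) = -0.5475*y^5 - 0.1236*y^4 + 13.424*y^3 - 2.6568*y^2 - 4.5888*y + 0.3968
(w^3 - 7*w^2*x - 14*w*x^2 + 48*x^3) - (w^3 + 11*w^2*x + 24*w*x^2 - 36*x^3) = -18*w^2*x - 38*w*x^2 + 84*x^3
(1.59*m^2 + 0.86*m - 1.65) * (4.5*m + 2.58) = 7.155*m^3 + 7.9722*m^2 - 5.2062*m - 4.257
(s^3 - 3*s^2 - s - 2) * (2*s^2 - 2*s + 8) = 2*s^5 - 8*s^4 + 12*s^3 - 26*s^2 - 4*s - 16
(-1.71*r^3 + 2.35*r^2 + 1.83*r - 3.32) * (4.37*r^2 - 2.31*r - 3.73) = -7.4727*r^5 + 14.2196*r^4 + 8.9469*r^3 - 27.5012*r^2 + 0.8433*r + 12.3836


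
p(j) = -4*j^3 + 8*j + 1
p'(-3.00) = -100.00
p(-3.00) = 85.00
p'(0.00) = 8.00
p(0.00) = 1.00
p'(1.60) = -22.72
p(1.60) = -2.58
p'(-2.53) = -68.81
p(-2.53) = 45.54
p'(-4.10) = -193.72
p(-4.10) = 243.88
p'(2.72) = -80.78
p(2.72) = -57.73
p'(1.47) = -17.93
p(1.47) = 0.05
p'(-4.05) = -188.83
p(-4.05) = 234.32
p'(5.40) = -341.92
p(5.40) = -585.66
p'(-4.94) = -284.84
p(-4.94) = 443.70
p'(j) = 8 - 12*j^2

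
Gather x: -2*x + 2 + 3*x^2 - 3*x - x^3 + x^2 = -x^3 + 4*x^2 - 5*x + 2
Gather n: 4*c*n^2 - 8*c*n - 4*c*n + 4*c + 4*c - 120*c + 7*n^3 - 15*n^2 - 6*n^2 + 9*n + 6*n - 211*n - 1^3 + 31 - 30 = -112*c + 7*n^3 + n^2*(4*c - 21) + n*(-12*c - 196)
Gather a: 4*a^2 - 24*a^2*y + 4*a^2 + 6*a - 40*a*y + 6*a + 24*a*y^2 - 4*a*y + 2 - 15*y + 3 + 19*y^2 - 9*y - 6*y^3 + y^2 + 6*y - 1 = a^2*(8 - 24*y) + a*(24*y^2 - 44*y + 12) - 6*y^3 + 20*y^2 - 18*y + 4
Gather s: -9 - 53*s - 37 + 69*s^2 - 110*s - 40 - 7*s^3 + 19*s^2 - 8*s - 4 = -7*s^3 + 88*s^2 - 171*s - 90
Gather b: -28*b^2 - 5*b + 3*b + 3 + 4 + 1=-28*b^2 - 2*b + 8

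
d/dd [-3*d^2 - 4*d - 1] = -6*d - 4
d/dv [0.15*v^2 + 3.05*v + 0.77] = 0.3*v + 3.05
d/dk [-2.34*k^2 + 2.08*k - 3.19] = 2.08 - 4.68*k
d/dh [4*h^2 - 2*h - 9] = 8*h - 2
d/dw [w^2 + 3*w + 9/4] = 2*w + 3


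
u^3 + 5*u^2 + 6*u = u*(u + 2)*(u + 3)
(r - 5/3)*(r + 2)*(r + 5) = r^3 + 16*r^2/3 - 5*r/3 - 50/3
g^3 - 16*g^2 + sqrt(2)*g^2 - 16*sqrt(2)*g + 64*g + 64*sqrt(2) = (g - 8)^2*(g + sqrt(2))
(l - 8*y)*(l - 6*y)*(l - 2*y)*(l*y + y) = l^4*y - 16*l^3*y^2 + l^3*y + 76*l^2*y^3 - 16*l^2*y^2 - 96*l*y^4 + 76*l*y^3 - 96*y^4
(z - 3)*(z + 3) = z^2 - 9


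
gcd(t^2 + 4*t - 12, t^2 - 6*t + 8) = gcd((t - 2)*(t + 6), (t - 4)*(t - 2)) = t - 2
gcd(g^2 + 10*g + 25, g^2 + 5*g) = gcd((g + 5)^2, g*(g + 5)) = g + 5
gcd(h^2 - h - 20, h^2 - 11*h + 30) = h - 5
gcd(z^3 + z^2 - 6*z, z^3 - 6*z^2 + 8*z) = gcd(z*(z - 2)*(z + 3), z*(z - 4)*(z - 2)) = z^2 - 2*z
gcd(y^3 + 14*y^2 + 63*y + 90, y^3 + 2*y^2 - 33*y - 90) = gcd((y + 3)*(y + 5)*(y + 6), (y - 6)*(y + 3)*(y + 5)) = y^2 + 8*y + 15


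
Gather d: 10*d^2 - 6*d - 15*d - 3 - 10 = 10*d^2 - 21*d - 13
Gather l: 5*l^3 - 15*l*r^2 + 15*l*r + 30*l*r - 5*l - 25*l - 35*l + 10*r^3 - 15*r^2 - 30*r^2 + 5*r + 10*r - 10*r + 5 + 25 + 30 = 5*l^3 + l*(-15*r^2 + 45*r - 65) + 10*r^3 - 45*r^2 + 5*r + 60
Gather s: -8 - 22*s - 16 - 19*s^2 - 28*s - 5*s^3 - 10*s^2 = -5*s^3 - 29*s^2 - 50*s - 24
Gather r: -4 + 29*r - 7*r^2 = -7*r^2 + 29*r - 4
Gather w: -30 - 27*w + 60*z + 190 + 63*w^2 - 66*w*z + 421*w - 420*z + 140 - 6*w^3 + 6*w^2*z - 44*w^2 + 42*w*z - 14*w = -6*w^3 + w^2*(6*z + 19) + w*(380 - 24*z) - 360*z + 300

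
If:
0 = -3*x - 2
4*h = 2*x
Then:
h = -1/3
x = -2/3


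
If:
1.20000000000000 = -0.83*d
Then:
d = -1.45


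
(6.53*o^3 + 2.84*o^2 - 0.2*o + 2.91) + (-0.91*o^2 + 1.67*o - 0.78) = 6.53*o^3 + 1.93*o^2 + 1.47*o + 2.13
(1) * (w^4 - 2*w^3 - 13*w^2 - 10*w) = w^4 - 2*w^3 - 13*w^2 - 10*w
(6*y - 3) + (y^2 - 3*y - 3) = y^2 + 3*y - 6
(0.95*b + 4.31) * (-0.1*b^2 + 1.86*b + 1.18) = -0.095*b^3 + 1.336*b^2 + 9.1376*b + 5.0858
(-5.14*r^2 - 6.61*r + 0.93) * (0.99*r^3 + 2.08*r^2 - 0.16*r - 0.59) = -5.0886*r^5 - 17.2351*r^4 - 12.0057*r^3 + 6.0246*r^2 + 3.7511*r - 0.5487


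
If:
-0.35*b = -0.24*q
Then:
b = 0.685714285714286*q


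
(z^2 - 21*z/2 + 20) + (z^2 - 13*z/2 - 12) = 2*z^2 - 17*z + 8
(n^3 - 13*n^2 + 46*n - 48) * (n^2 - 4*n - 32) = n^5 - 17*n^4 + 66*n^3 + 184*n^2 - 1280*n + 1536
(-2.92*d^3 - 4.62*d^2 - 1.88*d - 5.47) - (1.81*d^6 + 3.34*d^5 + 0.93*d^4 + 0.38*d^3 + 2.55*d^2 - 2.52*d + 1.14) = -1.81*d^6 - 3.34*d^5 - 0.93*d^4 - 3.3*d^3 - 7.17*d^2 + 0.64*d - 6.61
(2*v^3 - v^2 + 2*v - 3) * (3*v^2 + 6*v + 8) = 6*v^5 + 9*v^4 + 16*v^3 - 5*v^2 - 2*v - 24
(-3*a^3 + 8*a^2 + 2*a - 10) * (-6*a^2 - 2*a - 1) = 18*a^5 - 42*a^4 - 25*a^3 + 48*a^2 + 18*a + 10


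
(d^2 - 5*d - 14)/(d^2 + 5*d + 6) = (d - 7)/(d + 3)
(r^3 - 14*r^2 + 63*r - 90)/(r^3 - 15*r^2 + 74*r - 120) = (r - 3)/(r - 4)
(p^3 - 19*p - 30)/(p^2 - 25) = (p^2 + 5*p + 6)/(p + 5)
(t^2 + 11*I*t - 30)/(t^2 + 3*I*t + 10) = (t + 6*I)/(t - 2*I)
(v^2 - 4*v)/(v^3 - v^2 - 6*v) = (4 - v)/(-v^2 + v + 6)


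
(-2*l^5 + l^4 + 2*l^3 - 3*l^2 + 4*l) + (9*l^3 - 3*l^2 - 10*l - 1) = -2*l^5 + l^4 + 11*l^3 - 6*l^2 - 6*l - 1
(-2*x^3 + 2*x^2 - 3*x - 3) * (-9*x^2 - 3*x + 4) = 18*x^5 - 12*x^4 + 13*x^3 + 44*x^2 - 3*x - 12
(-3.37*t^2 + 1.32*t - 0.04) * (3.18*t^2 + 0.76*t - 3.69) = -10.7166*t^4 + 1.6364*t^3 + 13.3113*t^2 - 4.9012*t + 0.1476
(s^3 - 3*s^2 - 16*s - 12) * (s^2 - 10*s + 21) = s^5 - 13*s^4 + 35*s^3 + 85*s^2 - 216*s - 252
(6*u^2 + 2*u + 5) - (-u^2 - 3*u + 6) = 7*u^2 + 5*u - 1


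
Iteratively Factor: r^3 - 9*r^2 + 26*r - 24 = (r - 2)*(r^2 - 7*r + 12) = (r - 3)*(r - 2)*(r - 4)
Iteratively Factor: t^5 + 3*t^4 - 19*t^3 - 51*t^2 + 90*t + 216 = (t + 4)*(t^4 - t^3 - 15*t^2 + 9*t + 54) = (t - 3)*(t + 4)*(t^3 + 2*t^2 - 9*t - 18) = (t - 3)*(t + 2)*(t + 4)*(t^2 - 9) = (t - 3)^2*(t + 2)*(t + 4)*(t + 3)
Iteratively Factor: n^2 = (n)*(n)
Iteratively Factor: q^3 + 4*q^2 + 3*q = (q + 1)*(q^2 + 3*q) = (q + 1)*(q + 3)*(q)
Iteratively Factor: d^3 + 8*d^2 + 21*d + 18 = (d + 3)*(d^2 + 5*d + 6) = (d + 2)*(d + 3)*(d + 3)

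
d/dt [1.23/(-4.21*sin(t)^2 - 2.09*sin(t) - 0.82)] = (10.3566*sin(t) + 2.5707)*cos(t)/(4.21*sin(t)^2 + 2.09*sin(t) + 0.82)^2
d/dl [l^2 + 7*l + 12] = 2*l + 7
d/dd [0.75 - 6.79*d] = -6.79000000000000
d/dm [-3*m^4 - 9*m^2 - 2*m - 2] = -12*m^3 - 18*m - 2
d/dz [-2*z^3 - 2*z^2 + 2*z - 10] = -6*z^2 - 4*z + 2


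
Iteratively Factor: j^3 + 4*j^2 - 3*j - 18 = (j - 2)*(j^2 + 6*j + 9) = (j - 2)*(j + 3)*(j + 3)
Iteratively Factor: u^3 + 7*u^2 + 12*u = (u)*(u^2 + 7*u + 12) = u*(u + 4)*(u + 3)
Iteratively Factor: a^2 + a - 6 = (a - 2)*(a + 3)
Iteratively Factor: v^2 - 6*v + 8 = (v - 2)*(v - 4)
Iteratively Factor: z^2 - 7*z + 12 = (z - 4)*(z - 3)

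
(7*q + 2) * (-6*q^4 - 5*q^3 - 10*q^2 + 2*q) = -42*q^5 - 47*q^4 - 80*q^3 - 6*q^2 + 4*q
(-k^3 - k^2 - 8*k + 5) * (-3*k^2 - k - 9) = 3*k^5 + 4*k^4 + 34*k^3 + 2*k^2 + 67*k - 45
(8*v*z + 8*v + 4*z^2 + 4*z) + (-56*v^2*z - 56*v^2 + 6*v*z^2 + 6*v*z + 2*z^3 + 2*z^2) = -56*v^2*z - 56*v^2 + 6*v*z^2 + 14*v*z + 8*v + 2*z^3 + 6*z^2 + 4*z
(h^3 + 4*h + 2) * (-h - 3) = -h^4 - 3*h^3 - 4*h^2 - 14*h - 6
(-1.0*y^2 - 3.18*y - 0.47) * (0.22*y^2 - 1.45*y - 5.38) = -0.22*y^4 + 0.7504*y^3 + 9.8876*y^2 + 17.7899*y + 2.5286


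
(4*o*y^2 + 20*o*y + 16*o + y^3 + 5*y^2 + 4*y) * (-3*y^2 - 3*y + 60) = -12*o*y^4 - 72*o*y^3 + 132*o*y^2 + 1152*o*y + 960*o - 3*y^5 - 18*y^4 + 33*y^3 + 288*y^2 + 240*y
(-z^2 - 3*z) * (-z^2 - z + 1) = z^4 + 4*z^3 + 2*z^2 - 3*z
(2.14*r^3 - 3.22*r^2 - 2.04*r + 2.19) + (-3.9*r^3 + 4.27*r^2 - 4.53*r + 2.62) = -1.76*r^3 + 1.05*r^2 - 6.57*r + 4.81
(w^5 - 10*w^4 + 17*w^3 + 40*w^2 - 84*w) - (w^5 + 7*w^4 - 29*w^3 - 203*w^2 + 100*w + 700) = -17*w^4 + 46*w^3 + 243*w^2 - 184*w - 700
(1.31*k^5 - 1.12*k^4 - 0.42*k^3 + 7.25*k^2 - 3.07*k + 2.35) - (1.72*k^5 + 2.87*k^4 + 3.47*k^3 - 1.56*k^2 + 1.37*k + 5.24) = -0.41*k^5 - 3.99*k^4 - 3.89*k^3 + 8.81*k^2 - 4.44*k - 2.89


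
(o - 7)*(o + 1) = o^2 - 6*o - 7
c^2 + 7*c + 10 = (c + 2)*(c + 5)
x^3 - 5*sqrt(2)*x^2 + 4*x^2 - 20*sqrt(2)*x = x*(x + 4)*(x - 5*sqrt(2))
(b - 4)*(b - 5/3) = b^2 - 17*b/3 + 20/3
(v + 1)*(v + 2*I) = v^2 + v + 2*I*v + 2*I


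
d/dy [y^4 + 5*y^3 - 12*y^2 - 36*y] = 4*y^3 + 15*y^2 - 24*y - 36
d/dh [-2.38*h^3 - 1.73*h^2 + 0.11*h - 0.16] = -7.14*h^2 - 3.46*h + 0.11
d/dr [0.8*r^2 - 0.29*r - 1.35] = 1.6*r - 0.29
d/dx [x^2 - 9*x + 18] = 2*x - 9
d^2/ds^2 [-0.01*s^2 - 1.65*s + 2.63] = -0.0200000000000000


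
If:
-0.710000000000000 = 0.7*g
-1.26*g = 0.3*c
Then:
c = 4.26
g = -1.01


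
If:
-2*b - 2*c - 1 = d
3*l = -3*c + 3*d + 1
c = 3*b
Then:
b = -l/11 - 2/33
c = -3*l/11 - 2/11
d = 8*l/11 - 17/33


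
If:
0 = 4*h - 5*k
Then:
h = 5*k/4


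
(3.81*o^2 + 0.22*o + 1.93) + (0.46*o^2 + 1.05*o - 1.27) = 4.27*o^2 + 1.27*o + 0.66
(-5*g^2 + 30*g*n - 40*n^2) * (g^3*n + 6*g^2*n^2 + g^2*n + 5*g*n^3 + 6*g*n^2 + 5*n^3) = -5*g^5*n - 5*g^4*n + 115*g^3*n^3 - 90*g^2*n^4 + 115*g^2*n^3 - 200*g*n^5 - 90*g*n^4 - 200*n^5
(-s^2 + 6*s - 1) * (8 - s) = s^3 - 14*s^2 + 49*s - 8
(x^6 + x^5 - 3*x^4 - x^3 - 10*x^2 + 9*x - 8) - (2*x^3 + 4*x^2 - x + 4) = x^6 + x^5 - 3*x^4 - 3*x^3 - 14*x^2 + 10*x - 12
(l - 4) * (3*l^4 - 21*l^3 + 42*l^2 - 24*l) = 3*l^5 - 33*l^4 + 126*l^3 - 192*l^2 + 96*l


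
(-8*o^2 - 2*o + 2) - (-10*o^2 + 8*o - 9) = 2*o^2 - 10*o + 11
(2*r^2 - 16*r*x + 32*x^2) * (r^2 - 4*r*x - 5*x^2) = 2*r^4 - 24*r^3*x + 86*r^2*x^2 - 48*r*x^3 - 160*x^4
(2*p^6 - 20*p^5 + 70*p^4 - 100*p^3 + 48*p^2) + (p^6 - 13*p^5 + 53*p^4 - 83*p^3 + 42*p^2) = 3*p^6 - 33*p^5 + 123*p^4 - 183*p^3 + 90*p^2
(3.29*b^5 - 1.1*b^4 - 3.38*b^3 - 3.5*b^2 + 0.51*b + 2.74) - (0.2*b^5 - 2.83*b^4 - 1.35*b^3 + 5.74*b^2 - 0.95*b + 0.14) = 3.09*b^5 + 1.73*b^4 - 2.03*b^3 - 9.24*b^2 + 1.46*b + 2.6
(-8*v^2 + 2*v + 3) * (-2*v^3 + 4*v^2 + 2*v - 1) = 16*v^5 - 36*v^4 - 14*v^3 + 24*v^2 + 4*v - 3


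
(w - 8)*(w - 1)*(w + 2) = w^3 - 7*w^2 - 10*w + 16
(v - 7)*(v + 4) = v^2 - 3*v - 28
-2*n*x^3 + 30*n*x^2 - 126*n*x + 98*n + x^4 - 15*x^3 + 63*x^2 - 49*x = (-2*n + x)*(x - 7)^2*(x - 1)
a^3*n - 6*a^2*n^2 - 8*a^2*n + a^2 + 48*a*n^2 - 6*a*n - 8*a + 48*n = (a - 8)*(a - 6*n)*(a*n + 1)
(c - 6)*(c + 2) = c^2 - 4*c - 12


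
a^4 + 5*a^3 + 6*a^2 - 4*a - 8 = (a - 1)*(a + 2)^3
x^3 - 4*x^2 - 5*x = x*(x - 5)*(x + 1)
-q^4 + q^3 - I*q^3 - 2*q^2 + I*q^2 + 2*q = q*(q + 2*I)*(I*q + 1)*(I*q - I)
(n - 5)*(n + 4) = n^2 - n - 20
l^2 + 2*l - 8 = (l - 2)*(l + 4)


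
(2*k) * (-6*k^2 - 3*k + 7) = -12*k^3 - 6*k^2 + 14*k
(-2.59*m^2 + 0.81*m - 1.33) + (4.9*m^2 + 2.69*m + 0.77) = 2.31*m^2 + 3.5*m - 0.56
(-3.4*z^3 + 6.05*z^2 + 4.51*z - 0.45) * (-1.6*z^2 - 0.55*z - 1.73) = 5.44*z^5 - 7.81*z^4 - 4.6615*z^3 - 12.227*z^2 - 7.5548*z + 0.7785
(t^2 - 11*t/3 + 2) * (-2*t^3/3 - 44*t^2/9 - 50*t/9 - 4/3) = -2*t^5/3 - 22*t^4/9 + 298*t^3/27 + 250*t^2/27 - 56*t/9 - 8/3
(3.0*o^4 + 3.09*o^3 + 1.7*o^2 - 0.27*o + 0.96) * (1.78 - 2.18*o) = -6.54*o^5 - 1.3962*o^4 + 1.7942*o^3 + 3.6146*o^2 - 2.5734*o + 1.7088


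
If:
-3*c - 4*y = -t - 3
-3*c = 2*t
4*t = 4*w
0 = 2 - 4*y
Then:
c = 2/9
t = -1/3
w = -1/3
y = 1/2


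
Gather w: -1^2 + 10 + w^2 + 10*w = w^2 + 10*w + 9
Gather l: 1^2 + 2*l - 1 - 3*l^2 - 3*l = -3*l^2 - l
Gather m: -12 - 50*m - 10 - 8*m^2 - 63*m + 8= -8*m^2 - 113*m - 14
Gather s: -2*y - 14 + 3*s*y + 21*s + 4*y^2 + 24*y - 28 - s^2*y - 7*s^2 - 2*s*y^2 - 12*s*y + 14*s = s^2*(-y - 7) + s*(-2*y^2 - 9*y + 35) + 4*y^2 + 22*y - 42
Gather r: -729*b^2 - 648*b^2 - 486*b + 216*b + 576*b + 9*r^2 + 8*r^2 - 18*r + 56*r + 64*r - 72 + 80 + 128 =-1377*b^2 + 306*b + 17*r^2 + 102*r + 136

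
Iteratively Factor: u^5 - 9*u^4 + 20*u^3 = (u - 5)*(u^4 - 4*u^3) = (u - 5)*(u - 4)*(u^3) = u*(u - 5)*(u - 4)*(u^2) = u^2*(u - 5)*(u - 4)*(u)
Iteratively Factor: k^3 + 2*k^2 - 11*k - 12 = (k + 1)*(k^2 + k - 12) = (k - 3)*(k + 1)*(k + 4)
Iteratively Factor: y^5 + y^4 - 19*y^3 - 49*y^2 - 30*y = (y + 1)*(y^4 - 19*y^2 - 30*y) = (y + 1)*(y + 3)*(y^3 - 3*y^2 - 10*y) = (y + 1)*(y + 2)*(y + 3)*(y^2 - 5*y) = y*(y + 1)*(y + 2)*(y + 3)*(y - 5)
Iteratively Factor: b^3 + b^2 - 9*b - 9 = (b - 3)*(b^2 + 4*b + 3) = (b - 3)*(b + 3)*(b + 1)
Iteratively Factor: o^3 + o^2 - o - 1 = (o + 1)*(o^2 - 1) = (o - 1)*(o + 1)*(o + 1)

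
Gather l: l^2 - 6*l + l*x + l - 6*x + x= l^2 + l*(x - 5) - 5*x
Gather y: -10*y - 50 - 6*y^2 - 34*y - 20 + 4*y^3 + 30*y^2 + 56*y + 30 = 4*y^3 + 24*y^2 + 12*y - 40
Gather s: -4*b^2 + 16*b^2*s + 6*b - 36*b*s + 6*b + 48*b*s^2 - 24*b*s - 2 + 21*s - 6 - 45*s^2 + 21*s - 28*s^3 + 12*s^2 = -4*b^2 + 12*b - 28*s^3 + s^2*(48*b - 33) + s*(16*b^2 - 60*b + 42) - 8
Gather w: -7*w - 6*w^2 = -6*w^2 - 7*w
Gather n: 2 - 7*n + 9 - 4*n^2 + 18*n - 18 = -4*n^2 + 11*n - 7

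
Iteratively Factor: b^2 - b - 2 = (b - 2)*(b + 1)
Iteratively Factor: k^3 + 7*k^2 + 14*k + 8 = (k + 2)*(k^2 + 5*k + 4) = (k + 1)*(k + 2)*(k + 4)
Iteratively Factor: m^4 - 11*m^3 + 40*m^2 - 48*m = (m - 4)*(m^3 - 7*m^2 + 12*m) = m*(m - 4)*(m^2 - 7*m + 12) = m*(m - 4)^2*(m - 3)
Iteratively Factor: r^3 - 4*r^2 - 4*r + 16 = (r + 2)*(r^2 - 6*r + 8) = (r - 2)*(r + 2)*(r - 4)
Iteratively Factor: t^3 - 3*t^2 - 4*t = (t)*(t^2 - 3*t - 4) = t*(t - 4)*(t + 1)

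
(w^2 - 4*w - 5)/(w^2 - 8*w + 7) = (w^2 - 4*w - 5)/(w^2 - 8*w + 7)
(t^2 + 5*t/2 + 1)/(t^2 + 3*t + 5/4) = 2*(t + 2)/(2*t + 5)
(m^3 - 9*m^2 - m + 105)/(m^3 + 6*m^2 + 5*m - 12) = (m^2 - 12*m + 35)/(m^2 + 3*m - 4)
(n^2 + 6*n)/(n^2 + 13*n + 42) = n/(n + 7)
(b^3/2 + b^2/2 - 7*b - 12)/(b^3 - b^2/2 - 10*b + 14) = (b^3 + b^2 - 14*b - 24)/(2*b^3 - b^2 - 20*b + 28)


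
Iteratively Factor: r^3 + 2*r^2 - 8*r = (r)*(r^2 + 2*r - 8) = r*(r - 2)*(r + 4)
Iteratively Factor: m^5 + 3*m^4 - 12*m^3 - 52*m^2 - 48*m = (m + 2)*(m^4 + m^3 - 14*m^2 - 24*m) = m*(m + 2)*(m^3 + m^2 - 14*m - 24) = m*(m + 2)*(m + 3)*(m^2 - 2*m - 8) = m*(m - 4)*(m + 2)*(m + 3)*(m + 2)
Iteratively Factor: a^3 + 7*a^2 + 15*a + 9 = (a + 3)*(a^2 + 4*a + 3) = (a + 3)^2*(a + 1)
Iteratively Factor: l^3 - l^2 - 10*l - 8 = (l + 1)*(l^2 - 2*l - 8) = (l + 1)*(l + 2)*(l - 4)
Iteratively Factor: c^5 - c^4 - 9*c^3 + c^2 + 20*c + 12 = (c - 2)*(c^4 + c^3 - 7*c^2 - 13*c - 6) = (c - 2)*(c + 1)*(c^3 - 7*c - 6) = (c - 2)*(c + 1)*(c + 2)*(c^2 - 2*c - 3) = (c - 3)*(c - 2)*(c + 1)*(c + 2)*(c + 1)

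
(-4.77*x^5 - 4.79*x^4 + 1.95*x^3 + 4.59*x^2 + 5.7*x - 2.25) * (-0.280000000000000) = 1.3356*x^5 + 1.3412*x^4 - 0.546*x^3 - 1.2852*x^2 - 1.596*x + 0.63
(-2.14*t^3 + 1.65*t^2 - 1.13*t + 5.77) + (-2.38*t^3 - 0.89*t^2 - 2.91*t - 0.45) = -4.52*t^3 + 0.76*t^2 - 4.04*t + 5.32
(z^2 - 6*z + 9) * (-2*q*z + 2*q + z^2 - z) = -2*q*z^3 + 14*q*z^2 - 30*q*z + 18*q + z^4 - 7*z^3 + 15*z^2 - 9*z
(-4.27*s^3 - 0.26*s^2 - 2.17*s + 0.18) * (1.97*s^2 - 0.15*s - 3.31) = -8.4119*s^5 + 0.1283*s^4 + 9.8978*s^3 + 1.5407*s^2 + 7.1557*s - 0.5958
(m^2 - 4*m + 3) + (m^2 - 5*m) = 2*m^2 - 9*m + 3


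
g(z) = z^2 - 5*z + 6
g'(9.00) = 13.00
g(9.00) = 42.00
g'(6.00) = 7.00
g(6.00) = 12.00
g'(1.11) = -2.78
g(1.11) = 1.68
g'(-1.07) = -7.14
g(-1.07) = 12.49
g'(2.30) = -0.40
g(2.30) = -0.21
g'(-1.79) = -8.58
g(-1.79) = 18.15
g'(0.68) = -3.64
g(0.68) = 3.06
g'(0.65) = -3.70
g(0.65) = 3.17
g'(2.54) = 0.08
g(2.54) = -0.25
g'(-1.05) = -7.10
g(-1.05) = 12.35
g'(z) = 2*z - 5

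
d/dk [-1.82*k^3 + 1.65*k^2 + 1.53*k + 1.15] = -5.46*k^2 + 3.3*k + 1.53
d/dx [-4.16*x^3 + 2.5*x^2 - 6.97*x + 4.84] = -12.48*x^2 + 5.0*x - 6.97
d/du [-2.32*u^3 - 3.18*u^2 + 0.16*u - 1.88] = -6.96*u^2 - 6.36*u + 0.16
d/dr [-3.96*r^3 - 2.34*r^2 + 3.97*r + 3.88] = -11.88*r^2 - 4.68*r + 3.97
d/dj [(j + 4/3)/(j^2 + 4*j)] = (-3*j^2 - 8*j - 16)/(3*j^2*(j^2 + 8*j + 16))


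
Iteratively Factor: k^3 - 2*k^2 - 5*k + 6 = (k + 2)*(k^2 - 4*k + 3) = (k - 3)*(k + 2)*(k - 1)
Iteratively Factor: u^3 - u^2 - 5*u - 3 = (u + 1)*(u^2 - 2*u - 3) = (u - 3)*(u + 1)*(u + 1)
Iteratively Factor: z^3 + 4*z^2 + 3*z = (z + 3)*(z^2 + z) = (z + 1)*(z + 3)*(z)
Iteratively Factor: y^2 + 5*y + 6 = (y + 2)*(y + 3)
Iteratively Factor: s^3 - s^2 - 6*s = (s)*(s^2 - s - 6) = s*(s + 2)*(s - 3)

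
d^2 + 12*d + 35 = (d + 5)*(d + 7)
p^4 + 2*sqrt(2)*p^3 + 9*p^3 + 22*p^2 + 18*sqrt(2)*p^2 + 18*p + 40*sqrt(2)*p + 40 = (p + 4)*(p + 5)*(p + sqrt(2))^2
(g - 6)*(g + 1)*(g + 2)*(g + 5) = g^4 + 2*g^3 - 31*g^2 - 92*g - 60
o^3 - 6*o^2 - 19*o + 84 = (o - 7)*(o - 3)*(o + 4)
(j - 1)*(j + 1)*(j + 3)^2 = j^4 + 6*j^3 + 8*j^2 - 6*j - 9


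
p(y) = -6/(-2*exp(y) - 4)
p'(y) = -12*exp(y)/(-2*exp(y) - 4)^2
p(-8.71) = 1.50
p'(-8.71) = -0.00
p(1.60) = 0.43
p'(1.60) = -0.31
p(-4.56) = 1.49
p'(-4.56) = -0.01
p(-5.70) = 1.50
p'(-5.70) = -0.00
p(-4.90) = 1.49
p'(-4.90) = -0.01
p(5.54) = 0.01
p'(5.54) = -0.01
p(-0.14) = 1.05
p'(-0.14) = -0.32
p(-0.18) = 1.06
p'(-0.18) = -0.31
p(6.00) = 0.01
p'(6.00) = -0.00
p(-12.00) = 1.50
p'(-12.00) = 0.00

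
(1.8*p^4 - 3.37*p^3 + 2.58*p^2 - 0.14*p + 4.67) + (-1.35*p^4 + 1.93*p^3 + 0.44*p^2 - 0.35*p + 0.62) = 0.45*p^4 - 1.44*p^3 + 3.02*p^2 - 0.49*p + 5.29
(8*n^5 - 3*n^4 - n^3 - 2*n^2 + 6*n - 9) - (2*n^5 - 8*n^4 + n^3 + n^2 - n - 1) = 6*n^5 + 5*n^4 - 2*n^3 - 3*n^2 + 7*n - 8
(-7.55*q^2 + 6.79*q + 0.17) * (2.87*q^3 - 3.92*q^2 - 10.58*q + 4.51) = -21.6685*q^5 + 49.0833*q^4 + 53.7501*q^3 - 106.5551*q^2 + 28.8243*q + 0.7667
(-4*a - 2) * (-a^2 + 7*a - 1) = 4*a^3 - 26*a^2 - 10*a + 2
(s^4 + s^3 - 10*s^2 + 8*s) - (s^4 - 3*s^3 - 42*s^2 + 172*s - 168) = 4*s^3 + 32*s^2 - 164*s + 168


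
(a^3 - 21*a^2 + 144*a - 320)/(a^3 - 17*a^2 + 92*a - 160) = (a - 8)/(a - 4)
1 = 1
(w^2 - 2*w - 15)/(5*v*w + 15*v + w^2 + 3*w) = (w - 5)/(5*v + w)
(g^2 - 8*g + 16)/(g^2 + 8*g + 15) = (g^2 - 8*g + 16)/(g^2 + 8*g + 15)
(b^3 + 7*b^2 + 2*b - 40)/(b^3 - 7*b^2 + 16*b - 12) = (b^2 + 9*b + 20)/(b^2 - 5*b + 6)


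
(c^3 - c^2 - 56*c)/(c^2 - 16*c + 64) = c*(c + 7)/(c - 8)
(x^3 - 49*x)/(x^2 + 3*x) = (x^2 - 49)/(x + 3)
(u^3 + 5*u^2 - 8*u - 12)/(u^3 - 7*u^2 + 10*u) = (u^2 + 7*u + 6)/(u*(u - 5))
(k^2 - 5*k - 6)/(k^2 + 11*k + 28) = (k^2 - 5*k - 6)/(k^2 + 11*k + 28)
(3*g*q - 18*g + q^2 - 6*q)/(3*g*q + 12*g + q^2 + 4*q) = (q - 6)/(q + 4)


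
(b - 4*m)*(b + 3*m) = b^2 - b*m - 12*m^2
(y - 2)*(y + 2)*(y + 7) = y^3 + 7*y^2 - 4*y - 28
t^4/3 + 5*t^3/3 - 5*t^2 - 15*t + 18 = (t/3 + 1)*(t - 3)*(t - 1)*(t + 6)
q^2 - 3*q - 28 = (q - 7)*(q + 4)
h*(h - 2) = h^2 - 2*h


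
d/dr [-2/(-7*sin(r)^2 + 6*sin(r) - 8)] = 4*(3 - 7*sin(r))*cos(r)/(7*sin(r)^2 - 6*sin(r) + 8)^2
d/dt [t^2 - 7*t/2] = 2*t - 7/2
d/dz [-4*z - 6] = -4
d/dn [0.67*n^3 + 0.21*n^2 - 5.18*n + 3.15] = 2.01*n^2 + 0.42*n - 5.18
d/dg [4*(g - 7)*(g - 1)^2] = 12*(g - 5)*(g - 1)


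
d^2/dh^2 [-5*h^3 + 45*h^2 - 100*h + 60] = 90 - 30*h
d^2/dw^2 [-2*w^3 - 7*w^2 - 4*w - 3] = -12*w - 14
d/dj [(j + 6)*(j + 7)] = 2*j + 13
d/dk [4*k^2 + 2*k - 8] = 8*k + 2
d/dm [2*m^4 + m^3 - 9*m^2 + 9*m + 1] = 8*m^3 + 3*m^2 - 18*m + 9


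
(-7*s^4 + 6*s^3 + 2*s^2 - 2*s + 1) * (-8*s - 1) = 56*s^5 - 41*s^4 - 22*s^3 + 14*s^2 - 6*s - 1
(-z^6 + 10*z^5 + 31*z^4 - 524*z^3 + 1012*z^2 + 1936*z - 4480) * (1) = -z^6 + 10*z^5 + 31*z^4 - 524*z^3 + 1012*z^2 + 1936*z - 4480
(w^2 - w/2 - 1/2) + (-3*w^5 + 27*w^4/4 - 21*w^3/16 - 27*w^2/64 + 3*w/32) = -3*w^5 + 27*w^4/4 - 21*w^3/16 + 37*w^2/64 - 13*w/32 - 1/2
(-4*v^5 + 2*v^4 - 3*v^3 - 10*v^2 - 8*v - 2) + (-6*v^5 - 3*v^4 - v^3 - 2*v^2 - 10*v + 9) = -10*v^5 - v^4 - 4*v^3 - 12*v^2 - 18*v + 7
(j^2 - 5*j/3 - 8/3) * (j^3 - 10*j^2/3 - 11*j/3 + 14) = j^5 - 5*j^4 - 7*j^3/9 + 29*j^2 - 122*j/9 - 112/3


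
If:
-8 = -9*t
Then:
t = 8/9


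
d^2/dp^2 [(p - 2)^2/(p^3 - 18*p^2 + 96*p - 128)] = 2*(p + 10)/(p^4 - 32*p^3 + 384*p^2 - 2048*p + 4096)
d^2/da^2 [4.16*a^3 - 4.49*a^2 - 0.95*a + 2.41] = 24.96*a - 8.98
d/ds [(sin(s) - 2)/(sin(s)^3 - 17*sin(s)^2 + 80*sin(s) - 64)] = (7*sin(s) + cos(2*s) - 13)*cos(s)/((sin(s) - 8)^3*(sin(s) - 1)^2)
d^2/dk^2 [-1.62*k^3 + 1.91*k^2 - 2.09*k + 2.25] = 3.82 - 9.72*k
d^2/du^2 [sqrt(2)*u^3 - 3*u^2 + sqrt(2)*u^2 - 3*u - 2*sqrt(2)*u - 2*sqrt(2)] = 6*sqrt(2)*u - 6 + 2*sqrt(2)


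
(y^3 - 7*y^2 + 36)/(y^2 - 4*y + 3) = (y^2 - 4*y - 12)/(y - 1)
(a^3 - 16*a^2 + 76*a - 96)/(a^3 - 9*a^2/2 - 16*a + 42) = 2*(a - 8)/(2*a + 7)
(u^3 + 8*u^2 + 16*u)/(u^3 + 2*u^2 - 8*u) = (u + 4)/(u - 2)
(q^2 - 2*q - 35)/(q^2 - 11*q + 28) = (q + 5)/(q - 4)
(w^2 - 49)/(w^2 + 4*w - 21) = (w - 7)/(w - 3)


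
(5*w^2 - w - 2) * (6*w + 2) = 30*w^3 + 4*w^2 - 14*w - 4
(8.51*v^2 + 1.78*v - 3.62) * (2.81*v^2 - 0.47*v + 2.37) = 23.9131*v^4 + 1.0021*v^3 + 9.1599*v^2 + 5.92*v - 8.5794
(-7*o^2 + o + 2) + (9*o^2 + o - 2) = 2*o^2 + 2*o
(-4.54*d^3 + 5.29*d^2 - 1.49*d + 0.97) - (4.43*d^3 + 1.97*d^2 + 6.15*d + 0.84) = -8.97*d^3 + 3.32*d^2 - 7.64*d + 0.13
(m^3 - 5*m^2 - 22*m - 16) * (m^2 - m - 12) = m^5 - 6*m^4 - 29*m^3 + 66*m^2 + 280*m + 192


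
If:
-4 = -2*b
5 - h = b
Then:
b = 2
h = 3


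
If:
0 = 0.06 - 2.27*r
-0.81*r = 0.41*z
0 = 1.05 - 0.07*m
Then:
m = 15.00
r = 0.03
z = -0.05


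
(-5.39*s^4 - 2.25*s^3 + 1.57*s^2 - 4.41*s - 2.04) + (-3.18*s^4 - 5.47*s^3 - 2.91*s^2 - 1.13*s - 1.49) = -8.57*s^4 - 7.72*s^3 - 1.34*s^2 - 5.54*s - 3.53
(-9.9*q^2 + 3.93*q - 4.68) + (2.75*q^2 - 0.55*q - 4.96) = -7.15*q^2 + 3.38*q - 9.64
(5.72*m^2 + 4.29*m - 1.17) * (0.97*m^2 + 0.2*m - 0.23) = 5.5484*m^4 + 5.3053*m^3 - 1.5925*m^2 - 1.2207*m + 0.2691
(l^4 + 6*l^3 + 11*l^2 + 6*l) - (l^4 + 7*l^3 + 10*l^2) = -l^3 + l^2 + 6*l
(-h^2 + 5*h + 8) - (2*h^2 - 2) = -3*h^2 + 5*h + 10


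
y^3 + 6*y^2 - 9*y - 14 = (y - 2)*(y + 1)*(y + 7)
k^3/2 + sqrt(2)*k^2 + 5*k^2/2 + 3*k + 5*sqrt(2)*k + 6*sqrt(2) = (k/2 + sqrt(2))*(k + 2)*(k + 3)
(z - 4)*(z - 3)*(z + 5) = z^3 - 2*z^2 - 23*z + 60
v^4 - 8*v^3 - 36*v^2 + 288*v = v*(v - 8)*(v - 6)*(v + 6)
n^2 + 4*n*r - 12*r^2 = (n - 2*r)*(n + 6*r)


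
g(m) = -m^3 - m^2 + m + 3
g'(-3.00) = -20.00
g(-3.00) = 18.00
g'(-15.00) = -644.00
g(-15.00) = 3138.00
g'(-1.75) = -4.69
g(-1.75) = 3.55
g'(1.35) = -7.17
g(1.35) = 0.07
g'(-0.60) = 1.12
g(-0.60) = 2.26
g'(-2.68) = -15.19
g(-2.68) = 12.39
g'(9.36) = -280.55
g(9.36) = -895.28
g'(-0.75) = 0.81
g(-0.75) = 2.11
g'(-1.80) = -5.12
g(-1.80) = 3.79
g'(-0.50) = 1.25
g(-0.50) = 2.38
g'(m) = -3*m^2 - 2*m + 1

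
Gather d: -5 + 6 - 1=0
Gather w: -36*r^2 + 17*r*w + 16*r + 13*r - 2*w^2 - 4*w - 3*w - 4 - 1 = -36*r^2 + 29*r - 2*w^2 + w*(17*r - 7) - 5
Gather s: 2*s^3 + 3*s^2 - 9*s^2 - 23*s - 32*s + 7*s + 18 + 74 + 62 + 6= 2*s^3 - 6*s^2 - 48*s + 160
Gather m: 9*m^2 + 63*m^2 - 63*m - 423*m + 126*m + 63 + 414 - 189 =72*m^2 - 360*m + 288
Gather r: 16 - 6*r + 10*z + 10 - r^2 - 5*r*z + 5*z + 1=-r^2 + r*(-5*z - 6) + 15*z + 27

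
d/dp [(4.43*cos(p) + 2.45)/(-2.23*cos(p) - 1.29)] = 0.251199999999999*sin(p)/(2.23*cos(p) + 1.29)^2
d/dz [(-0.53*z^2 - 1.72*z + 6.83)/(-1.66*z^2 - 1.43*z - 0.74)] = (-2.0973*z^2 + 23.46*z + 11.0397)/(2.7556*z^4 + 4.7476*z^3 + 4.5017*z^2 + 2.1164*z + 0.5476)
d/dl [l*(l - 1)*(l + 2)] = 3*l^2 + 2*l - 2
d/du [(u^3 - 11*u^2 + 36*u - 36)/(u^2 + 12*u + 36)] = (u^3 + 18*u^2 - 168*u + 288)/(u^3 + 18*u^2 + 108*u + 216)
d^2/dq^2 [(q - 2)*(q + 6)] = 2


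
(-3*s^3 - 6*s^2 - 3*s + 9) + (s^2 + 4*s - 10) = -3*s^3 - 5*s^2 + s - 1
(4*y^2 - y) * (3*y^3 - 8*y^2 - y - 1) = 12*y^5 - 35*y^4 + 4*y^3 - 3*y^2 + y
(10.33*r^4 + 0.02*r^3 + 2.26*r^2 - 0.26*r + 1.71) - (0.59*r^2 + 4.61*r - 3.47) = 10.33*r^4 + 0.02*r^3 + 1.67*r^2 - 4.87*r + 5.18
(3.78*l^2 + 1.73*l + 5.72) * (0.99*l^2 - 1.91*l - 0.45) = 3.7422*l^4 - 5.5071*l^3 + 0.6575*l^2 - 11.7037*l - 2.574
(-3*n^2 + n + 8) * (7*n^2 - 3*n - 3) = -21*n^4 + 16*n^3 + 62*n^2 - 27*n - 24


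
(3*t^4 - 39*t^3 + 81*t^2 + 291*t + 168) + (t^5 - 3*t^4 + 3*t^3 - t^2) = t^5 - 36*t^3 + 80*t^2 + 291*t + 168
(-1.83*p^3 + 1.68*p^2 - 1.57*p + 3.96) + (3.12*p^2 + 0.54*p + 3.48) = -1.83*p^3 + 4.8*p^2 - 1.03*p + 7.44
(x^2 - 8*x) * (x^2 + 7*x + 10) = x^4 - x^3 - 46*x^2 - 80*x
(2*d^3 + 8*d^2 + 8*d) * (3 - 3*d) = -6*d^4 - 18*d^3 + 24*d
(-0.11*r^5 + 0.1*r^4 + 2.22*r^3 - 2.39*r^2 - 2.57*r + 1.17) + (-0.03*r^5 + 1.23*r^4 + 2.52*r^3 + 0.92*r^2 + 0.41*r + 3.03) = -0.14*r^5 + 1.33*r^4 + 4.74*r^3 - 1.47*r^2 - 2.16*r + 4.2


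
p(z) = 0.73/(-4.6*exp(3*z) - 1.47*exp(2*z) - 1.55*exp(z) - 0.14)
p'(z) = 0.73*(13.8*exp(3*z) + 2.94*exp(2*z) + 1.55*exp(z))/(-4.6*exp(3*z) - 1.47*exp(2*z) - 1.55*exp(z) - 0.14)^2 = (10.074*exp(2*z) + 2.1462*exp(z) + 1.1315)*exp(z)/(4.6*exp(3*z) + 1.47*exp(2*z) + 1.55*exp(z) + 0.14)^2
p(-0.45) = -0.25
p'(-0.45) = 0.49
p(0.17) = -0.06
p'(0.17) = 0.15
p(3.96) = -0.00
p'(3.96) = 0.00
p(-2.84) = -3.09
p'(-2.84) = 1.35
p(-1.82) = -1.62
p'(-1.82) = 1.40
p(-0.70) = -0.40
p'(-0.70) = 0.69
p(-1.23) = -0.88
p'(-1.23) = 1.10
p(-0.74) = -0.43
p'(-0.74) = 0.72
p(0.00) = -0.09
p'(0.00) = 0.22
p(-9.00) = -5.21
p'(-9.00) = 0.01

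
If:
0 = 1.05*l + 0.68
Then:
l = -0.65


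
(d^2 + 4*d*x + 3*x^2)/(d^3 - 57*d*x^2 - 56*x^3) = (-d - 3*x)/(-d^2 + d*x + 56*x^2)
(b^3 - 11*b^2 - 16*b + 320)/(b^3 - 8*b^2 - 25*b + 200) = (b - 8)/(b - 5)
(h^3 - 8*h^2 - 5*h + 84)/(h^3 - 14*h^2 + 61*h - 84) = (h + 3)/(h - 3)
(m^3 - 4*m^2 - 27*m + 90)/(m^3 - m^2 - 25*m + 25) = (m^2 - 9*m + 18)/(m^2 - 6*m + 5)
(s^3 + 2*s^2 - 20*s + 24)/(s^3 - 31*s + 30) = (s^2 - 4*s + 4)/(s^2 - 6*s + 5)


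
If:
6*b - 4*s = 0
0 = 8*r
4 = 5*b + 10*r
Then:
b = 4/5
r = 0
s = 6/5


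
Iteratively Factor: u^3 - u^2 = (u)*(u^2 - u) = u^2*(u - 1)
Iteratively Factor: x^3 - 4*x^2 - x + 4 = (x - 4)*(x^2 - 1) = (x - 4)*(x + 1)*(x - 1)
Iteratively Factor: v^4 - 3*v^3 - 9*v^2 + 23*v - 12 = (v + 3)*(v^3 - 6*v^2 + 9*v - 4) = (v - 1)*(v + 3)*(v^2 - 5*v + 4) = (v - 1)^2*(v + 3)*(v - 4)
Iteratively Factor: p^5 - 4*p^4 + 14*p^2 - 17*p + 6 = (p - 1)*(p^4 - 3*p^3 - 3*p^2 + 11*p - 6) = (p - 3)*(p - 1)*(p^3 - 3*p + 2) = (p - 3)*(p - 1)^2*(p^2 + p - 2) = (p - 3)*(p - 1)^2*(p + 2)*(p - 1)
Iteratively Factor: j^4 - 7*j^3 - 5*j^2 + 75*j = (j + 3)*(j^3 - 10*j^2 + 25*j) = (j - 5)*(j + 3)*(j^2 - 5*j) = (j - 5)^2*(j + 3)*(j)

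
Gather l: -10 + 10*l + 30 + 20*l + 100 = 30*l + 120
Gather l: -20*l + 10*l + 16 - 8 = 8 - 10*l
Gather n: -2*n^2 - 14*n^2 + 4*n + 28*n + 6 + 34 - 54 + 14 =-16*n^2 + 32*n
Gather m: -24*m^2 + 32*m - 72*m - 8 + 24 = -24*m^2 - 40*m + 16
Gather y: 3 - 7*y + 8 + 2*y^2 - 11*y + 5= 2*y^2 - 18*y + 16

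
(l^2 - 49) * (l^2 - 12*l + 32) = l^4 - 12*l^3 - 17*l^2 + 588*l - 1568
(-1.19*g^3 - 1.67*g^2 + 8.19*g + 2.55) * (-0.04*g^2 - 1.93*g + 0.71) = 0.0476*g^5 + 2.3635*g^4 + 2.0506*g^3 - 17.0944*g^2 + 0.893400000000001*g + 1.8105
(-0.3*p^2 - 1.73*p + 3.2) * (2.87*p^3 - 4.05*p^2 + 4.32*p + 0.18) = -0.861*p^5 - 3.7501*p^4 + 14.8945*p^3 - 20.4876*p^2 + 13.5126*p + 0.576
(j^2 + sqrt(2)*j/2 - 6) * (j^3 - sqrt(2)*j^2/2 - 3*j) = j^5 - 19*j^3/2 + 3*sqrt(2)*j^2/2 + 18*j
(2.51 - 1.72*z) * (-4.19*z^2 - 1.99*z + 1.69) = 7.2068*z^3 - 7.0941*z^2 - 7.9017*z + 4.2419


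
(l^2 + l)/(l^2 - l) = (l + 1)/(l - 1)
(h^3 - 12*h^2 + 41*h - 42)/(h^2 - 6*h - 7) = (h^2 - 5*h + 6)/(h + 1)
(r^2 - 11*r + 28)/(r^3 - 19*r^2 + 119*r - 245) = (r - 4)/(r^2 - 12*r + 35)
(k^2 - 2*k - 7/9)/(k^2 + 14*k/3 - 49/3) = (k + 1/3)/(k + 7)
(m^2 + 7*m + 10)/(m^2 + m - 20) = (m + 2)/(m - 4)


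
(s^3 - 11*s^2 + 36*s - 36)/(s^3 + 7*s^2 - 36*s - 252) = (s^2 - 5*s + 6)/(s^2 + 13*s + 42)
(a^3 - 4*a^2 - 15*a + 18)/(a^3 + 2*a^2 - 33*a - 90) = (a - 1)/(a + 5)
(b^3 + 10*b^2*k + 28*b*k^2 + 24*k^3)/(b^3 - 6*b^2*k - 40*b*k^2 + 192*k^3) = (b^2 + 4*b*k + 4*k^2)/(b^2 - 12*b*k + 32*k^2)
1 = 1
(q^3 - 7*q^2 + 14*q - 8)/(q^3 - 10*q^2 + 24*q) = (q^2 - 3*q + 2)/(q*(q - 6))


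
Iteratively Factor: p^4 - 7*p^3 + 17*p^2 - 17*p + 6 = (p - 3)*(p^3 - 4*p^2 + 5*p - 2) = (p - 3)*(p - 1)*(p^2 - 3*p + 2) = (p - 3)*(p - 2)*(p - 1)*(p - 1)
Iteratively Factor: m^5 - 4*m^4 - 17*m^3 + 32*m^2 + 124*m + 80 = (m - 5)*(m^4 + m^3 - 12*m^2 - 28*m - 16) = (m - 5)*(m + 2)*(m^3 - m^2 - 10*m - 8) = (m - 5)*(m + 1)*(m + 2)*(m^2 - 2*m - 8) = (m - 5)*(m - 4)*(m + 1)*(m + 2)*(m + 2)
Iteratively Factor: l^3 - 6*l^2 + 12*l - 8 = (l - 2)*(l^2 - 4*l + 4) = (l - 2)^2*(l - 2)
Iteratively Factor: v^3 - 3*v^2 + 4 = (v - 2)*(v^2 - v - 2) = (v - 2)*(v + 1)*(v - 2)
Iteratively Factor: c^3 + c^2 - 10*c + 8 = (c - 2)*(c^2 + 3*c - 4) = (c - 2)*(c + 4)*(c - 1)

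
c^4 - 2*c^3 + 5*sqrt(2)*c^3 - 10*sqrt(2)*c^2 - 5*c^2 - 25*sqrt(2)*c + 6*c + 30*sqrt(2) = (c - 3)*(c - 1)*(c + 2)*(c + 5*sqrt(2))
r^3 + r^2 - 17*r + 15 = (r - 3)*(r - 1)*(r + 5)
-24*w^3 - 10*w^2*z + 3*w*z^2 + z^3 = (-3*w + z)*(2*w + z)*(4*w + z)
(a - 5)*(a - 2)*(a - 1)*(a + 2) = a^4 - 6*a^3 + a^2 + 24*a - 20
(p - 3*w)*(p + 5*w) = p^2 + 2*p*w - 15*w^2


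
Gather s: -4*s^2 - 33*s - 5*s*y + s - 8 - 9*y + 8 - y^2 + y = -4*s^2 + s*(-5*y - 32) - y^2 - 8*y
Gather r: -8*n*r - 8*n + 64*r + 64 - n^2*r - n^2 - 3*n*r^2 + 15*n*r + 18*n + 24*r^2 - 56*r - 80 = -n^2 + 10*n + r^2*(24 - 3*n) + r*(-n^2 + 7*n + 8) - 16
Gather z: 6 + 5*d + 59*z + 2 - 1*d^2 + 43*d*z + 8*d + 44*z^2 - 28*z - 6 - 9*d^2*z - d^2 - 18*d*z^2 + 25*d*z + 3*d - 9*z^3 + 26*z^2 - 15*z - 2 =-2*d^2 + 16*d - 9*z^3 + z^2*(70 - 18*d) + z*(-9*d^2 + 68*d + 16)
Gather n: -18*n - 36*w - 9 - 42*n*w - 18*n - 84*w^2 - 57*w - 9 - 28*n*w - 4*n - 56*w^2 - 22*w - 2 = n*(-70*w - 40) - 140*w^2 - 115*w - 20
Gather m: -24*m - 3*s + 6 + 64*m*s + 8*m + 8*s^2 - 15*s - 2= m*(64*s - 16) + 8*s^2 - 18*s + 4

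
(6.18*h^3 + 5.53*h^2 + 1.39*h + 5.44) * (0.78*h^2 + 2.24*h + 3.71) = 4.8204*h^5 + 18.1566*h^4 + 36.3992*h^3 + 27.8731*h^2 + 17.3425*h + 20.1824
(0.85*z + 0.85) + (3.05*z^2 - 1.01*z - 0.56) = 3.05*z^2 - 0.16*z + 0.29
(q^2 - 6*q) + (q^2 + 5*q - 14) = 2*q^2 - q - 14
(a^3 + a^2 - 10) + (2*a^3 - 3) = 3*a^3 + a^2 - 13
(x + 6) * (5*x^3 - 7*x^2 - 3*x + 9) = 5*x^4 + 23*x^3 - 45*x^2 - 9*x + 54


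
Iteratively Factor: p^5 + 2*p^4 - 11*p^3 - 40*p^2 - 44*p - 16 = (p + 1)*(p^4 + p^3 - 12*p^2 - 28*p - 16) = (p - 4)*(p + 1)*(p^3 + 5*p^2 + 8*p + 4) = (p - 4)*(p + 1)*(p + 2)*(p^2 + 3*p + 2) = (p - 4)*(p + 1)^2*(p + 2)*(p + 2)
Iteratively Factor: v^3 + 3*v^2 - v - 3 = (v - 1)*(v^2 + 4*v + 3) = (v - 1)*(v + 1)*(v + 3)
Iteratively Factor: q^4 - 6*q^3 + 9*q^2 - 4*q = (q - 1)*(q^3 - 5*q^2 + 4*q) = (q - 1)^2*(q^2 - 4*q) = q*(q - 1)^2*(q - 4)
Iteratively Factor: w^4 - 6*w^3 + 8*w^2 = (w - 4)*(w^3 - 2*w^2) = w*(w - 4)*(w^2 - 2*w) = w*(w - 4)*(w - 2)*(w)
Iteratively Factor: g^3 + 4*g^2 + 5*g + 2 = (g + 2)*(g^2 + 2*g + 1) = (g + 1)*(g + 2)*(g + 1)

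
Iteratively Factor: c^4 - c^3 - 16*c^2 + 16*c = (c - 4)*(c^3 + 3*c^2 - 4*c) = (c - 4)*(c + 4)*(c^2 - c) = c*(c - 4)*(c + 4)*(c - 1)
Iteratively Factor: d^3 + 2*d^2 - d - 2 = (d + 2)*(d^2 - 1) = (d + 1)*(d + 2)*(d - 1)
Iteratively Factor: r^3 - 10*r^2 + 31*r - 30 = (r - 2)*(r^2 - 8*r + 15) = (r - 3)*(r - 2)*(r - 5)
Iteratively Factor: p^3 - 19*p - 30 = (p - 5)*(p^2 + 5*p + 6) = (p - 5)*(p + 3)*(p + 2)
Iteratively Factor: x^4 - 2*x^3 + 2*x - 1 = (x - 1)*(x^3 - x^2 - x + 1) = (x - 1)^2*(x^2 - 1) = (x - 1)^2*(x + 1)*(x - 1)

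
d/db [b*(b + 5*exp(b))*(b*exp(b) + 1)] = b*(b + 1)*(b + 5*exp(b))*exp(b) + b*(b*exp(b) + 1)*(5*exp(b) + 1) + (b + 5*exp(b))*(b*exp(b) + 1)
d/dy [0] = 0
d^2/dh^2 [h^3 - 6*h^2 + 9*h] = 6*h - 12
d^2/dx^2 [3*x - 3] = 0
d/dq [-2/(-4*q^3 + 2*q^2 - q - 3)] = 2*(-12*q^2 + 4*q - 1)/(4*q^3 - 2*q^2 + q + 3)^2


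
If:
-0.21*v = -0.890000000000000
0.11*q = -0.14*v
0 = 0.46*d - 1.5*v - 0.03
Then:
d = 13.89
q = -5.39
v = 4.24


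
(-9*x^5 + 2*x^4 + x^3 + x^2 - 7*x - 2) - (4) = -9*x^5 + 2*x^4 + x^3 + x^2 - 7*x - 6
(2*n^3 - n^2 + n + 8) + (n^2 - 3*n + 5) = 2*n^3 - 2*n + 13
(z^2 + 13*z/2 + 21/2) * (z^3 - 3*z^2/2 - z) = z^5 + 5*z^4 - z^3/4 - 89*z^2/4 - 21*z/2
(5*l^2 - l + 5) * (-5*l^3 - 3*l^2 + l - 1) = -25*l^5 - 10*l^4 - 17*l^3 - 21*l^2 + 6*l - 5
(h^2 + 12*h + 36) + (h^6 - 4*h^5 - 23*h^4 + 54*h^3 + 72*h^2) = h^6 - 4*h^5 - 23*h^4 + 54*h^3 + 73*h^2 + 12*h + 36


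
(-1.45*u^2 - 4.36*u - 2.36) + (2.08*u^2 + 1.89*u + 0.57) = 0.63*u^2 - 2.47*u - 1.79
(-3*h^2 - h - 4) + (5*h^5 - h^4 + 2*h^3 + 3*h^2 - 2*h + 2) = 5*h^5 - h^4 + 2*h^3 - 3*h - 2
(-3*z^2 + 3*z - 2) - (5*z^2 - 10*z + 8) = -8*z^2 + 13*z - 10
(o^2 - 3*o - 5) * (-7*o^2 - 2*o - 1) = -7*o^4 + 19*o^3 + 40*o^2 + 13*o + 5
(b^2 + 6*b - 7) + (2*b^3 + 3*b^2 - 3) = 2*b^3 + 4*b^2 + 6*b - 10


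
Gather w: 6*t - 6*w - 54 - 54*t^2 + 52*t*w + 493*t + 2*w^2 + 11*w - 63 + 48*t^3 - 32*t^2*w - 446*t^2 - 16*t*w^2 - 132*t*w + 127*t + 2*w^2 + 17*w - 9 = 48*t^3 - 500*t^2 + 626*t + w^2*(4 - 16*t) + w*(-32*t^2 - 80*t + 22) - 126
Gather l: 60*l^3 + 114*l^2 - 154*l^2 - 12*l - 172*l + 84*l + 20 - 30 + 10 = 60*l^3 - 40*l^2 - 100*l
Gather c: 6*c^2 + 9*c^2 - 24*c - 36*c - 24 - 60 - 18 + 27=15*c^2 - 60*c - 75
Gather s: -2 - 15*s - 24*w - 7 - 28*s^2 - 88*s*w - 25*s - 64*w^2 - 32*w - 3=-28*s^2 + s*(-88*w - 40) - 64*w^2 - 56*w - 12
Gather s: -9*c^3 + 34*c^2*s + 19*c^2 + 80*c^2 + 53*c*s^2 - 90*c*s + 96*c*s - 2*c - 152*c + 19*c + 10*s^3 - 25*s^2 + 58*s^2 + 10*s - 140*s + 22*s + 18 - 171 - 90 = -9*c^3 + 99*c^2 - 135*c + 10*s^3 + s^2*(53*c + 33) + s*(34*c^2 + 6*c - 108) - 243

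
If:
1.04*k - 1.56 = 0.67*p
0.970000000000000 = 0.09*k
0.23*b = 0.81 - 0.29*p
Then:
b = -14.64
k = 10.78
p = 14.40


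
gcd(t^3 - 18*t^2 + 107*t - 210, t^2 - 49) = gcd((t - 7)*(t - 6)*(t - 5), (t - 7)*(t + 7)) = t - 7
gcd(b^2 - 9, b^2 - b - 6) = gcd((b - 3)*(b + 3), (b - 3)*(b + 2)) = b - 3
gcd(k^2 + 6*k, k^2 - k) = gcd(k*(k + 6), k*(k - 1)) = k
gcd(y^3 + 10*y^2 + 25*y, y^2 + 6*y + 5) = y + 5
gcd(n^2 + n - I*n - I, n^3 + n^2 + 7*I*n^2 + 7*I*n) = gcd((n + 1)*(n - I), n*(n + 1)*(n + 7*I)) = n + 1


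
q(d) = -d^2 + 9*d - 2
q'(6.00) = -3.00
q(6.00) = 16.00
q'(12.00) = -15.00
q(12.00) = -38.00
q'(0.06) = 8.88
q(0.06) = -1.46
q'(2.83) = 3.34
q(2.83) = 15.46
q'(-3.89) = 16.78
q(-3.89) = -52.14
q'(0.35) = 8.30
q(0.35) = 1.03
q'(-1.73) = 12.46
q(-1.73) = -20.56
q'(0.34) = 8.32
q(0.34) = 0.94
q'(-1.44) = 11.88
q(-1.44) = -17.03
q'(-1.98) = 12.96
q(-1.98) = -23.74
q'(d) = 9 - 2*d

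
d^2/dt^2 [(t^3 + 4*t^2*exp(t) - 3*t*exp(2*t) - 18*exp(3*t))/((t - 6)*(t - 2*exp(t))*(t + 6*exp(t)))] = 6*(6*t^4*exp(2*t) + 27*t^3*exp(3*t) - 84*t^3*exp(2*t) + 2*t^3 + 54*t^2*exp(4*t) - 378*t^2*exp(3*t) + 333*t^2*exp(2*t) + 36*t^2*exp(t) - 756*t*exp(4*t) + 1350*t*exp(3*t) - 54*t*exp(2*t) + 2700*exp(4*t) + 324*exp(3*t) + 108*exp(2*t))/(t^6 + 18*t^5*exp(t) - 18*t^5 + 108*t^4*exp(2*t) - 324*t^4*exp(t) + 108*t^4 + 216*t^3*exp(3*t) - 1944*t^3*exp(2*t) + 1944*t^3*exp(t) - 216*t^3 - 3888*t^2*exp(3*t) + 11664*t^2*exp(2*t) - 3888*t^2*exp(t) + 23328*t*exp(3*t) - 23328*t*exp(2*t) - 46656*exp(3*t))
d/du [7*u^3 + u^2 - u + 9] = 21*u^2 + 2*u - 1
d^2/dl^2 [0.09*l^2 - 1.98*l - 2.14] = 0.180000000000000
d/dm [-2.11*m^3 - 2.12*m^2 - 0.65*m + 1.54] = -6.33*m^2 - 4.24*m - 0.65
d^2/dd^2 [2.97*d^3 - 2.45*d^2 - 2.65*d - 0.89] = 17.82*d - 4.9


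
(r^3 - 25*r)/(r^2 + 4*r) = (r^2 - 25)/(r + 4)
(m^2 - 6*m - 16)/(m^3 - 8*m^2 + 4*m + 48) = (m - 8)/(m^2 - 10*m + 24)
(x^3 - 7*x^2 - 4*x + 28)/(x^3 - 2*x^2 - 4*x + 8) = (x - 7)/(x - 2)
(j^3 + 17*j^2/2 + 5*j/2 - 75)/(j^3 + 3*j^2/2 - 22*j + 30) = (j + 5)/(j - 2)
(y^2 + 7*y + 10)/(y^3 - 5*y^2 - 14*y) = (y + 5)/(y*(y - 7))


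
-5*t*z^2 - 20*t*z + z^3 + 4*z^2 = z*(-5*t + z)*(z + 4)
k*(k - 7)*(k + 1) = k^3 - 6*k^2 - 7*k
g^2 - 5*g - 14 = (g - 7)*(g + 2)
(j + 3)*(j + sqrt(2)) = j^2 + sqrt(2)*j + 3*j + 3*sqrt(2)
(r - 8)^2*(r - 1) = r^3 - 17*r^2 + 80*r - 64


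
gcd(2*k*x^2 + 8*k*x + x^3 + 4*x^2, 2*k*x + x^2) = 2*k*x + x^2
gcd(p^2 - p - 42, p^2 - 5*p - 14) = p - 7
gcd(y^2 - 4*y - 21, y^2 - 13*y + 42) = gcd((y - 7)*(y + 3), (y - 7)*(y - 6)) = y - 7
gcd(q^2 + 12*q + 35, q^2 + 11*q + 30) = q + 5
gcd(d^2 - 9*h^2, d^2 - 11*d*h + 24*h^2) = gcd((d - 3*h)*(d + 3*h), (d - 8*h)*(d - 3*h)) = d - 3*h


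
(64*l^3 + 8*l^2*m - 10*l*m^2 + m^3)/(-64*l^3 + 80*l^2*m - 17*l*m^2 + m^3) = (-8*l^2 - 2*l*m + m^2)/(8*l^2 - 9*l*m + m^2)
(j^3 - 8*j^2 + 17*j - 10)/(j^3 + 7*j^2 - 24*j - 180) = (j^2 - 3*j + 2)/(j^2 + 12*j + 36)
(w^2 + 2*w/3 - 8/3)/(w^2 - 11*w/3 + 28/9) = 3*(w + 2)/(3*w - 7)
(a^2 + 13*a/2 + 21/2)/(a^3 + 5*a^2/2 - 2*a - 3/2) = (2*a + 7)/(2*a^2 - a - 1)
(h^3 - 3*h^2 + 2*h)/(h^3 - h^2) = (h - 2)/h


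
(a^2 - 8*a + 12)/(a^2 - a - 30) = (a - 2)/(a + 5)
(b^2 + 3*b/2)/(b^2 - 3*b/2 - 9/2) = b/(b - 3)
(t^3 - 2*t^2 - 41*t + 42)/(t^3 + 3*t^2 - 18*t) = (t^2 - 8*t + 7)/(t*(t - 3))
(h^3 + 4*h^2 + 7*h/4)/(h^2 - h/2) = (4*h^2 + 16*h + 7)/(2*(2*h - 1))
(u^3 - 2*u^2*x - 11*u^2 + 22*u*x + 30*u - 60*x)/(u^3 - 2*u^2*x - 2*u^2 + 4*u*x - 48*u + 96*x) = (u^2 - 11*u + 30)/(u^2 - 2*u - 48)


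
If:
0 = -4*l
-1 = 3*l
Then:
No Solution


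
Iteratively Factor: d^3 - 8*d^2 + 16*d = (d)*(d^2 - 8*d + 16) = d*(d - 4)*(d - 4)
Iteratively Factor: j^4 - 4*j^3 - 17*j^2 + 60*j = (j)*(j^3 - 4*j^2 - 17*j + 60) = j*(j + 4)*(j^2 - 8*j + 15) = j*(j - 3)*(j + 4)*(j - 5)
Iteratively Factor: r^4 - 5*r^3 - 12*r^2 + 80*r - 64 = (r + 4)*(r^3 - 9*r^2 + 24*r - 16) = (r - 1)*(r + 4)*(r^2 - 8*r + 16) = (r - 4)*(r - 1)*(r + 4)*(r - 4)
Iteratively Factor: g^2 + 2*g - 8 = (g + 4)*(g - 2)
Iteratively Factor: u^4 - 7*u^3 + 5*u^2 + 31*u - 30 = (u - 3)*(u^3 - 4*u^2 - 7*u + 10) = (u - 5)*(u - 3)*(u^2 + u - 2) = (u - 5)*(u - 3)*(u + 2)*(u - 1)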